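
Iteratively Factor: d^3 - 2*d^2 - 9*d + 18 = (d - 3)*(d^2 + d - 6) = (d - 3)*(d + 3)*(d - 2)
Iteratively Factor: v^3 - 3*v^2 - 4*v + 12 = (v - 2)*(v^2 - v - 6) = (v - 2)*(v + 2)*(v - 3)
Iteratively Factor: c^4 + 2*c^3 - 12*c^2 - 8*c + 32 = (c + 4)*(c^3 - 2*c^2 - 4*c + 8) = (c - 2)*(c + 4)*(c^2 - 4) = (c - 2)*(c + 2)*(c + 4)*(c - 2)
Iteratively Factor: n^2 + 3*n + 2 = (n + 2)*(n + 1)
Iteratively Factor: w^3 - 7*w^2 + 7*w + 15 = (w + 1)*(w^2 - 8*w + 15) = (w - 5)*(w + 1)*(w - 3)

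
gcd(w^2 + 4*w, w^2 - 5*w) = w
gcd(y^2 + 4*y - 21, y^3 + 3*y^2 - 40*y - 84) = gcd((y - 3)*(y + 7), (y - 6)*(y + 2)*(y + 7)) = y + 7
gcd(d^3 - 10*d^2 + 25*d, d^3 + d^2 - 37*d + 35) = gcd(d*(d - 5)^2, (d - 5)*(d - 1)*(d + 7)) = d - 5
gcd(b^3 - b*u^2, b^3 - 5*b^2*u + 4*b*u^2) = -b^2 + b*u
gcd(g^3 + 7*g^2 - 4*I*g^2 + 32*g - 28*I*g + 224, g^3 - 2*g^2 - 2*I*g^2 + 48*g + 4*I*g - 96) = g - 8*I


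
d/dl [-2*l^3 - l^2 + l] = -6*l^2 - 2*l + 1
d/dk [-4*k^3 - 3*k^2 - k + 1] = -12*k^2 - 6*k - 1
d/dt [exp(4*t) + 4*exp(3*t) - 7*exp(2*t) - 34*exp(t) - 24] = (4*exp(3*t) + 12*exp(2*t) - 14*exp(t) - 34)*exp(t)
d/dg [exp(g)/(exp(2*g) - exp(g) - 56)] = (-(2*exp(g) - 1)*exp(g) + exp(2*g) - exp(g) - 56)*exp(g)/(-exp(2*g) + exp(g) + 56)^2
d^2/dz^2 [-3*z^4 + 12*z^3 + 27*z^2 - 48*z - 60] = -36*z^2 + 72*z + 54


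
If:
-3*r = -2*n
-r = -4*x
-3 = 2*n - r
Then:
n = -9/4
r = -3/2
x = -3/8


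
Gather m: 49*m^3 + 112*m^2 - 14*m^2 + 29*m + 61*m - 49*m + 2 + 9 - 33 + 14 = 49*m^3 + 98*m^2 + 41*m - 8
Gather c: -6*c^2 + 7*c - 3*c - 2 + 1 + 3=-6*c^2 + 4*c + 2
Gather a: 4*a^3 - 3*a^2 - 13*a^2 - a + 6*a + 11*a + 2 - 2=4*a^3 - 16*a^2 + 16*a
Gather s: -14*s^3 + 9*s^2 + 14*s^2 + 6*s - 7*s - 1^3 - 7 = -14*s^3 + 23*s^2 - s - 8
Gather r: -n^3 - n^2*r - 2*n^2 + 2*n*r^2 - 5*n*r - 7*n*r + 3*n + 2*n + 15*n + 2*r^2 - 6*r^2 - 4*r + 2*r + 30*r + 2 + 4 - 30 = -n^3 - 2*n^2 + 20*n + r^2*(2*n - 4) + r*(-n^2 - 12*n + 28) - 24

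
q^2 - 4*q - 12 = (q - 6)*(q + 2)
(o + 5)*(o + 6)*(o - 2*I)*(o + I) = o^4 + 11*o^3 - I*o^3 + 32*o^2 - 11*I*o^2 + 22*o - 30*I*o + 60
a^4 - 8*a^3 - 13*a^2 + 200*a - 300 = (a - 6)*(a - 5)*(a - 2)*(a + 5)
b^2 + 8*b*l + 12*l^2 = (b + 2*l)*(b + 6*l)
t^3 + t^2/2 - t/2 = t*(t - 1/2)*(t + 1)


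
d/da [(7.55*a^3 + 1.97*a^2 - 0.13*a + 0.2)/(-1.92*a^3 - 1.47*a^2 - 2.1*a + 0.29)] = (7.105427357601e-15*a^5 - 7.3161*a^4 - 32.2092*a^3 + 3.3924*a^2 + 1.7306*a + 0.3823)/(3.6864*a^6 + 5.6448*a^5 + 10.2249*a^4 + 5.0604*a^3 + 3.5574*a^2 - 1.218*a + 0.0841)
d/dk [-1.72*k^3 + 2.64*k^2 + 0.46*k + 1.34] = -5.16*k^2 + 5.28*k + 0.46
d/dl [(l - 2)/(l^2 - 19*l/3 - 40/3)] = 9*(-l^2 + 4*l - 26)/(9*l^4 - 114*l^3 + 121*l^2 + 1520*l + 1600)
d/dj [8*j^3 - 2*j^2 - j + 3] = 24*j^2 - 4*j - 1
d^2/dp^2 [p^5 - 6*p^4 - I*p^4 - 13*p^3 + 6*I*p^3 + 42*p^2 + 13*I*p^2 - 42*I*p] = 20*p^3 + p^2*(-72 - 12*I) + p*(-78 + 36*I) + 84 + 26*I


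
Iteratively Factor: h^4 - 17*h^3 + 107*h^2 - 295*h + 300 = (h - 3)*(h^3 - 14*h^2 + 65*h - 100) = (h - 5)*(h - 3)*(h^2 - 9*h + 20) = (h - 5)^2*(h - 3)*(h - 4)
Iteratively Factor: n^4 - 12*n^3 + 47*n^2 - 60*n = (n - 3)*(n^3 - 9*n^2 + 20*n) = n*(n - 3)*(n^2 - 9*n + 20) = n*(n - 4)*(n - 3)*(n - 5)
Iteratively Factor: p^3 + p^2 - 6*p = (p + 3)*(p^2 - 2*p) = (p - 2)*(p + 3)*(p)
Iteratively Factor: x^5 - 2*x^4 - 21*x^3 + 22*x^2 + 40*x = (x + 4)*(x^4 - 6*x^3 + 3*x^2 + 10*x) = (x - 5)*(x + 4)*(x^3 - x^2 - 2*x) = (x - 5)*(x + 1)*(x + 4)*(x^2 - 2*x) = (x - 5)*(x - 2)*(x + 1)*(x + 4)*(x)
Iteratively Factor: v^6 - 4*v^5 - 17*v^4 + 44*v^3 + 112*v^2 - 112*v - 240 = (v - 2)*(v^5 - 2*v^4 - 21*v^3 + 2*v^2 + 116*v + 120) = (v - 2)*(v + 2)*(v^4 - 4*v^3 - 13*v^2 + 28*v + 60) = (v - 5)*(v - 2)*(v + 2)*(v^3 + v^2 - 8*v - 12) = (v - 5)*(v - 3)*(v - 2)*(v + 2)*(v^2 + 4*v + 4) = (v - 5)*(v - 3)*(v - 2)*(v + 2)^2*(v + 2)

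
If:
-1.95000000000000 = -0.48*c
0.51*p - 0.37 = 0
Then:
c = 4.06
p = 0.73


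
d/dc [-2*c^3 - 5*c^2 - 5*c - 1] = -6*c^2 - 10*c - 5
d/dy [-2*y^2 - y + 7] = -4*y - 1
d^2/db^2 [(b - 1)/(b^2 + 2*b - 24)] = 2*(4*(b - 1)*(b + 1)^2 - (3*b + 1)*(b^2 + 2*b - 24))/(b^2 + 2*b - 24)^3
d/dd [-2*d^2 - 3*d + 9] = -4*d - 3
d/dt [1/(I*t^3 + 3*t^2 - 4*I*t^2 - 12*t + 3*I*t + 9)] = (-3*I*t^2 - 6*t + 8*I*t + 12 - 3*I)/(I*t^3 + 3*t^2 - 4*I*t^2 - 12*t + 3*I*t + 9)^2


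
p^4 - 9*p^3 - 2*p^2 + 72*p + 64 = (p - 8)*(p - 4)*(p + 1)*(p + 2)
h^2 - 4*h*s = h*(h - 4*s)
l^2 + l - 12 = (l - 3)*(l + 4)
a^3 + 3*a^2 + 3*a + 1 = (a + 1)^3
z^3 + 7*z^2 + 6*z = z*(z + 1)*(z + 6)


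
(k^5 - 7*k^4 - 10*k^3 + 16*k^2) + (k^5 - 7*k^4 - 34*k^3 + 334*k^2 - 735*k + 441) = 2*k^5 - 14*k^4 - 44*k^3 + 350*k^2 - 735*k + 441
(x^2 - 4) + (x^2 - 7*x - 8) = 2*x^2 - 7*x - 12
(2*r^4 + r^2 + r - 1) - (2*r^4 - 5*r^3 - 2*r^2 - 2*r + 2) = 5*r^3 + 3*r^2 + 3*r - 3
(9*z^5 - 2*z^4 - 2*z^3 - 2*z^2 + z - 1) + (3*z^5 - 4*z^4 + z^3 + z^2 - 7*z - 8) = 12*z^5 - 6*z^4 - z^3 - z^2 - 6*z - 9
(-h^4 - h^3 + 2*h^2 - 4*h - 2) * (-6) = 6*h^4 + 6*h^3 - 12*h^2 + 24*h + 12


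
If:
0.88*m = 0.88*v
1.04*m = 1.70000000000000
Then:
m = 1.63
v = 1.63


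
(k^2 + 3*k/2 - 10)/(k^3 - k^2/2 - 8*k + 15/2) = (k + 4)/(k^2 + 2*k - 3)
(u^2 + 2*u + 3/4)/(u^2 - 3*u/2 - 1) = (u + 3/2)/(u - 2)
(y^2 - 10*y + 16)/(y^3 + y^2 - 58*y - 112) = (y - 2)/(y^2 + 9*y + 14)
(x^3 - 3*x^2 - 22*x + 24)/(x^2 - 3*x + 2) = (x^2 - 2*x - 24)/(x - 2)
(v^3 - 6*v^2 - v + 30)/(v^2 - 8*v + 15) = v + 2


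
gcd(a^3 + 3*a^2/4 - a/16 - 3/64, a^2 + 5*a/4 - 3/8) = a - 1/4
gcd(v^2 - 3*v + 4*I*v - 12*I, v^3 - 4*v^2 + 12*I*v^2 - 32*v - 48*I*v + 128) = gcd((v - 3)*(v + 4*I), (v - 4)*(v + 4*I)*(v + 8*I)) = v + 4*I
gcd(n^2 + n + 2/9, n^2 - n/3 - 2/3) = n + 2/3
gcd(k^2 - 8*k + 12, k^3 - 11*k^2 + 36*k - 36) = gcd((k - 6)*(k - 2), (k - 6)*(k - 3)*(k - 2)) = k^2 - 8*k + 12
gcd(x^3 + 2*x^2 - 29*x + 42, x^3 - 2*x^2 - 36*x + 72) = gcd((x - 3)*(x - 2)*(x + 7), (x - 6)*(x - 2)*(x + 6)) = x - 2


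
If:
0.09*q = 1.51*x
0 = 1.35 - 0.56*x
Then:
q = 40.45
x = 2.41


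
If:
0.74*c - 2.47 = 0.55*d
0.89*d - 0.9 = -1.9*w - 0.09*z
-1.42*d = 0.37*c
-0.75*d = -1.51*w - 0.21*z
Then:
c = 2.80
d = -0.73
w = 1.42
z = -12.83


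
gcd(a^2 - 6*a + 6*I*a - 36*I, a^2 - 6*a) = a - 6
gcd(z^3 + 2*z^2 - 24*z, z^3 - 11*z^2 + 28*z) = z^2 - 4*z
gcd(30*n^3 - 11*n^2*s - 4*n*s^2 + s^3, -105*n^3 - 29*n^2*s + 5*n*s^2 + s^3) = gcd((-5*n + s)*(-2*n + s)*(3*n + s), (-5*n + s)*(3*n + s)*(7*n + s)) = -15*n^2 - 2*n*s + s^2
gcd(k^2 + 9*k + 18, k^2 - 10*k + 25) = 1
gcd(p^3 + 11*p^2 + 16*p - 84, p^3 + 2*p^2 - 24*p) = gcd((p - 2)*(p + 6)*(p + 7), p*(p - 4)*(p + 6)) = p + 6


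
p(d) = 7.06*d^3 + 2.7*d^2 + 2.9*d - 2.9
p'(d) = 21.18*d^2 + 5.4*d + 2.9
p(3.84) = 447.81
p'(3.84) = 335.95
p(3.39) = 313.00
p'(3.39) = 264.61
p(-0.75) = -6.53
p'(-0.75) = 10.76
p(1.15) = 14.74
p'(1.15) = 37.12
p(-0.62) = -5.34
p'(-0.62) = 7.69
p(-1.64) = -31.54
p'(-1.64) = 51.01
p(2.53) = 136.05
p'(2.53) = 152.13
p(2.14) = 84.86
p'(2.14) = 111.45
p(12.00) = 12620.38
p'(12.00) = 3117.62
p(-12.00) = -11848.58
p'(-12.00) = 2988.02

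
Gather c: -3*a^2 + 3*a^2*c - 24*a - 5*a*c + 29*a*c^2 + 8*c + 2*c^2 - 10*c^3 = -3*a^2 - 24*a - 10*c^3 + c^2*(29*a + 2) + c*(3*a^2 - 5*a + 8)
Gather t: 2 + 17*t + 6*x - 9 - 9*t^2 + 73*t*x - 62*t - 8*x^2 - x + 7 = -9*t^2 + t*(73*x - 45) - 8*x^2 + 5*x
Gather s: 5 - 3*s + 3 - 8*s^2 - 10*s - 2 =-8*s^2 - 13*s + 6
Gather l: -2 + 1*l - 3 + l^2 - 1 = l^2 + l - 6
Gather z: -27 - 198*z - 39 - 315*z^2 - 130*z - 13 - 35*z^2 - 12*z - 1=-350*z^2 - 340*z - 80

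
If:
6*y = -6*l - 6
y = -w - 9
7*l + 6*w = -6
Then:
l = 42/13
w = -62/13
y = -55/13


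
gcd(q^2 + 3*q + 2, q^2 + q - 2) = q + 2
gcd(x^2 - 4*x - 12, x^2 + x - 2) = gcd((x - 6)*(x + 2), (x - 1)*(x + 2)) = x + 2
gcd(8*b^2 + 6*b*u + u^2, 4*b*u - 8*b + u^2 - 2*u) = 4*b + u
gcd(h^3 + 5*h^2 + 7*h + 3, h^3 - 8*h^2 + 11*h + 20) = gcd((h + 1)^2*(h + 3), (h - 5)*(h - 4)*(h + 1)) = h + 1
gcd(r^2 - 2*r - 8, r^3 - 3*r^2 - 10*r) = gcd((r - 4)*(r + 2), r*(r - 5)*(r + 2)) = r + 2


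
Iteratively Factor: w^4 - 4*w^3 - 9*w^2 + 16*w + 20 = (w + 1)*(w^3 - 5*w^2 - 4*w + 20) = (w + 1)*(w + 2)*(w^2 - 7*w + 10) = (w - 2)*(w + 1)*(w + 2)*(w - 5)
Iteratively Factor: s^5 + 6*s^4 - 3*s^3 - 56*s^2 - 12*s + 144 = (s - 2)*(s^4 + 8*s^3 + 13*s^2 - 30*s - 72) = (s - 2)*(s + 3)*(s^3 + 5*s^2 - 2*s - 24) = (s - 2)*(s + 3)^2*(s^2 + 2*s - 8) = (s - 2)^2*(s + 3)^2*(s + 4)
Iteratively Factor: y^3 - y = (y)*(y^2 - 1) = y*(y + 1)*(y - 1)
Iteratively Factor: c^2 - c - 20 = (c - 5)*(c + 4)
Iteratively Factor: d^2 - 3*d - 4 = (d + 1)*(d - 4)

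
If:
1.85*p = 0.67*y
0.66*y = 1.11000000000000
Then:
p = 0.61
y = 1.68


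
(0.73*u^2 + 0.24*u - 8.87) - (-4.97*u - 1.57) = 0.73*u^2 + 5.21*u - 7.3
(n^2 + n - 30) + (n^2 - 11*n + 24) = 2*n^2 - 10*n - 6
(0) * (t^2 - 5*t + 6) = 0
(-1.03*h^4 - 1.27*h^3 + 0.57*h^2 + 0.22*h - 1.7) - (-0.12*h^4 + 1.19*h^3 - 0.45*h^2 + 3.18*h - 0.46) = -0.91*h^4 - 2.46*h^3 + 1.02*h^2 - 2.96*h - 1.24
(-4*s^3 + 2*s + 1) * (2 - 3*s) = 12*s^4 - 8*s^3 - 6*s^2 + s + 2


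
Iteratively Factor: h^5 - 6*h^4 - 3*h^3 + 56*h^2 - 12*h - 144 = (h - 3)*(h^4 - 3*h^3 - 12*h^2 + 20*h + 48) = (h - 4)*(h - 3)*(h^3 + h^2 - 8*h - 12) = (h - 4)*(h - 3)^2*(h^2 + 4*h + 4) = (h - 4)*(h - 3)^2*(h + 2)*(h + 2)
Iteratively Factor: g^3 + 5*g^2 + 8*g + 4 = (g + 2)*(g^2 + 3*g + 2) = (g + 2)^2*(g + 1)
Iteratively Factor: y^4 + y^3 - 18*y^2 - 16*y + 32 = (y - 1)*(y^3 + 2*y^2 - 16*y - 32) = (y - 1)*(y + 4)*(y^2 - 2*y - 8) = (y - 4)*(y - 1)*(y + 4)*(y + 2)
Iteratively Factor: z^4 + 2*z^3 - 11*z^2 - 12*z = (z)*(z^3 + 2*z^2 - 11*z - 12) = z*(z - 3)*(z^2 + 5*z + 4) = z*(z - 3)*(z + 1)*(z + 4)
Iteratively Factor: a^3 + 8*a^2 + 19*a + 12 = (a + 3)*(a^2 + 5*a + 4) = (a + 3)*(a + 4)*(a + 1)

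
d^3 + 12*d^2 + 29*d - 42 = (d - 1)*(d + 6)*(d + 7)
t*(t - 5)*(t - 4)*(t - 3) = t^4 - 12*t^3 + 47*t^2 - 60*t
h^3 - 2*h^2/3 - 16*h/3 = h*(h - 8/3)*(h + 2)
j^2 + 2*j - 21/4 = (j - 3/2)*(j + 7/2)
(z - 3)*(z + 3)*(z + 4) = z^3 + 4*z^2 - 9*z - 36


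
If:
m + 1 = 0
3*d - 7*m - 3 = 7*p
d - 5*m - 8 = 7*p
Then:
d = -7/2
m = -1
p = -13/14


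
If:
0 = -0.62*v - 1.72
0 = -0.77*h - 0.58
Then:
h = -0.75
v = -2.77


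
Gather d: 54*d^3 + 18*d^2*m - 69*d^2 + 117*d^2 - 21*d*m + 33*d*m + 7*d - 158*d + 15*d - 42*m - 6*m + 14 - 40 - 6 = 54*d^3 + d^2*(18*m + 48) + d*(12*m - 136) - 48*m - 32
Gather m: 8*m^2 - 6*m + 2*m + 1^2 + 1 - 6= 8*m^2 - 4*m - 4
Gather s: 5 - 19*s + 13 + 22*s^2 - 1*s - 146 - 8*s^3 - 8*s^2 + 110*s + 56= -8*s^3 + 14*s^2 + 90*s - 72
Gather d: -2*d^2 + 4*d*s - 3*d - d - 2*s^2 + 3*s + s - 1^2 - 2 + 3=-2*d^2 + d*(4*s - 4) - 2*s^2 + 4*s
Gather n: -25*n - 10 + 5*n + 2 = -20*n - 8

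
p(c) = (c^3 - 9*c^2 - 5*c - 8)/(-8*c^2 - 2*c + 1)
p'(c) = (16*c + 2)*(c^3 - 9*c^2 - 5*c - 8)/(-8*c^2 - 2*c + 1)^2 + (3*c^2 - 18*c - 5)/(-8*c^2 - 2*c + 1) = (-8*c^4 - 4*c^3 - 19*c^2 - 146*c - 21)/(64*c^4 + 32*c^3 - 12*c^2 - 4*c + 1)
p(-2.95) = 1.55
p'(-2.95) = -0.07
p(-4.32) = 1.68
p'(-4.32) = -0.11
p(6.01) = 0.49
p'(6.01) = -0.14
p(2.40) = 1.16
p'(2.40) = -0.32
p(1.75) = 1.44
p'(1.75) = -0.59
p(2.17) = 1.24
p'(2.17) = -0.38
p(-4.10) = 1.66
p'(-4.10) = -0.11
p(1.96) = 1.33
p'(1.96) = -0.47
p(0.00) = -8.00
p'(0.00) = -21.00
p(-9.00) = 2.26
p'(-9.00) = -0.13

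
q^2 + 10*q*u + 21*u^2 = (q + 3*u)*(q + 7*u)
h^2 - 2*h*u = h*(h - 2*u)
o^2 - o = o*(o - 1)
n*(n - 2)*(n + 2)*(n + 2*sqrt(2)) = n^4 + 2*sqrt(2)*n^3 - 4*n^2 - 8*sqrt(2)*n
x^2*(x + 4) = x^3 + 4*x^2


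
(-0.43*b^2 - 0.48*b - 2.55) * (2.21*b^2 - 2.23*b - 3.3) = -0.9503*b^4 - 0.1019*b^3 - 3.1461*b^2 + 7.2705*b + 8.415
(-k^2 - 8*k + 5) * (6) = -6*k^2 - 48*k + 30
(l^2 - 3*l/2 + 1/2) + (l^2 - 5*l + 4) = 2*l^2 - 13*l/2 + 9/2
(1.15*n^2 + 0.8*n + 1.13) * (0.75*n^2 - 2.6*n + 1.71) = 0.8625*n^4 - 2.39*n^3 + 0.734*n^2 - 1.57*n + 1.9323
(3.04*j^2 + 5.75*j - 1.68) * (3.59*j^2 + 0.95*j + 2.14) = 10.9136*j^4 + 23.5305*j^3 + 5.9369*j^2 + 10.709*j - 3.5952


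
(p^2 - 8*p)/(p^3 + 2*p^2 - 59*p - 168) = p/(p^2 + 10*p + 21)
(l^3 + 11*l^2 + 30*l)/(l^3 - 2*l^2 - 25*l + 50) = l*(l + 6)/(l^2 - 7*l + 10)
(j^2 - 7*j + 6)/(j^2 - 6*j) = (j - 1)/j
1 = 1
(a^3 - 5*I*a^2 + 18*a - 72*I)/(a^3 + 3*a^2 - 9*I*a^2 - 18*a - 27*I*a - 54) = (a + 4*I)/(a + 3)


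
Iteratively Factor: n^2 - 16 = (n - 4)*(n + 4)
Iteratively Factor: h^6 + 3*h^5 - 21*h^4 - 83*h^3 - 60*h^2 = (h)*(h^5 + 3*h^4 - 21*h^3 - 83*h^2 - 60*h) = h*(h + 1)*(h^4 + 2*h^3 - 23*h^2 - 60*h) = h^2*(h + 1)*(h^3 + 2*h^2 - 23*h - 60) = h^2*(h + 1)*(h + 4)*(h^2 - 2*h - 15) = h^2*(h + 1)*(h + 3)*(h + 4)*(h - 5)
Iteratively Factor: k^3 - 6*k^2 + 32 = (k + 2)*(k^2 - 8*k + 16) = (k - 4)*(k + 2)*(k - 4)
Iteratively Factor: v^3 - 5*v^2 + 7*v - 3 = (v - 3)*(v^2 - 2*v + 1) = (v - 3)*(v - 1)*(v - 1)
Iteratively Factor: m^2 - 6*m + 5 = (m - 5)*(m - 1)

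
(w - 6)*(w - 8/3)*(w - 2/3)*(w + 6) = w^4 - 10*w^3/3 - 308*w^2/9 + 120*w - 64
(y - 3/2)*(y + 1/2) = y^2 - y - 3/4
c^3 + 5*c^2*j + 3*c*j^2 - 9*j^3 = (c - j)*(c + 3*j)^2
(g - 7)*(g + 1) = g^2 - 6*g - 7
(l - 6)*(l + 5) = l^2 - l - 30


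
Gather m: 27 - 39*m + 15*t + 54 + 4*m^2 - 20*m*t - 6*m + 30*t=4*m^2 + m*(-20*t - 45) + 45*t + 81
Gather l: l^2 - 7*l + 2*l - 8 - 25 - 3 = l^2 - 5*l - 36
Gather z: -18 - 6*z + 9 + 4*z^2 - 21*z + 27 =4*z^2 - 27*z + 18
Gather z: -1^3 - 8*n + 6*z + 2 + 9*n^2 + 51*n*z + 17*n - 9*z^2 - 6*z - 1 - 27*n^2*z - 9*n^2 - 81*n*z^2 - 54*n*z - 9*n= z^2*(-81*n - 9) + z*(-27*n^2 - 3*n)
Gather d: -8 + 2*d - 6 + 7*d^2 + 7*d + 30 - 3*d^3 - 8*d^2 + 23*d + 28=-3*d^3 - d^2 + 32*d + 44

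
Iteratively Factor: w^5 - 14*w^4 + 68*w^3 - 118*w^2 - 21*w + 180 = (w - 5)*(w^4 - 9*w^3 + 23*w^2 - 3*w - 36) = (w - 5)*(w - 4)*(w^3 - 5*w^2 + 3*w + 9) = (w - 5)*(w - 4)*(w - 3)*(w^2 - 2*w - 3) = (w - 5)*(w - 4)*(w - 3)*(w + 1)*(w - 3)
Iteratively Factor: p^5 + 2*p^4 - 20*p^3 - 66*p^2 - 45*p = (p + 1)*(p^4 + p^3 - 21*p^2 - 45*p) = p*(p + 1)*(p^3 + p^2 - 21*p - 45) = p*(p - 5)*(p + 1)*(p^2 + 6*p + 9) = p*(p - 5)*(p + 1)*(p + 3)*(p + 3)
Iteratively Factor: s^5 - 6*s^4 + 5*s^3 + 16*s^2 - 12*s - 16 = (s - 2)*(s^4 - 4*s^3 - 3*s^2 + 10*s + 8) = (s - 2)*(s + 1)*(s^3 - 5*s^2 + 2*s + 8) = (s - 2)^2*(s + 1)*(s^2 - 3*s - 4) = (s - 4)*(s - 2)^2*(s + 1)*(s + 1)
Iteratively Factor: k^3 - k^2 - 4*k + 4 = (k + 2)*(k^2 - 3*k + 2) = (k - 2)*(k + 2)*(k - 1)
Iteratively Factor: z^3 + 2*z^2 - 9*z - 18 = (z + 3)*(z^2 - z - 6) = (z - 3)*(z + 3)*(z + 2)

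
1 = 1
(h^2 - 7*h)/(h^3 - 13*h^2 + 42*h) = 1/(h - 6)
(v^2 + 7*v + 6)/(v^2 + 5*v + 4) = (v + 6)/(v + 4)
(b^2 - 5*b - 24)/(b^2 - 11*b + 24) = (b + 3)/(b - 3)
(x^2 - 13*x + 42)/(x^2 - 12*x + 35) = (x - 6)/(x - 5)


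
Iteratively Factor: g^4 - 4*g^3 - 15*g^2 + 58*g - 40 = (g - 1)*(g^3 - 3*g^2 - 18*g + 40) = (g - 5)*(g - 1)*(g^2 + 2*g - 8) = (g - 5)*(g - 2)*(g - 1)*(g + 4)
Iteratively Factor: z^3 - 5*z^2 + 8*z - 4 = (z - 2)*(z^2 - 3*z + 2) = (z - 2)*(z - 1)*(z - 2)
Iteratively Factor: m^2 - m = (m)*(m - 1)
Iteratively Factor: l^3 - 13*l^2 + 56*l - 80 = (l - 4)*(l^2 - 9*l + 20) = (l - 5)*(l - 4)*(l - 4)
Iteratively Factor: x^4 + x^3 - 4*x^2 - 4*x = (x - 2)*(x^3 + 3*x^2 + 2*x) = (x - 2)*(x + 2)*(x^2 + x) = (x - 2)*(x + 1)*(x + 2)*(x)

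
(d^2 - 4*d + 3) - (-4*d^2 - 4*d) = 5*d^2 + 3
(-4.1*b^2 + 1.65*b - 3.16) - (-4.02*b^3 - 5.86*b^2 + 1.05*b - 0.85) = 4.02*b^3 + 1.76*b^2 + 0.6*b - 2.31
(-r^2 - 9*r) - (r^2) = -2*r^2 - 9*r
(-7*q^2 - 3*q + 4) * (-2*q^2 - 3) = 14*q^4 + 6*q^3 + 13*q^2 + 9*q - 12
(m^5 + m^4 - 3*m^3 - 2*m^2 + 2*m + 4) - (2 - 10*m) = m^5 + m^4 - 3*m^3 - 2*m^2 + 12*m + 2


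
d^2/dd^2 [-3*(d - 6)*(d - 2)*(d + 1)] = 42 - 18*d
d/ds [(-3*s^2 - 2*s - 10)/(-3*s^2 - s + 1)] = 3*(-s^2 - 22*s - 4)/(9*s^4 + 6*s^3 - 5*s^2 - 2*s + 1)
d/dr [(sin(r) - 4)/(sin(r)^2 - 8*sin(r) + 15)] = (8*sin(r) + cos(r)^2 - 18)*cos(r)/(sin(r)^2 - 8*sin(r) + 15)^2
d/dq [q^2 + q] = 2*q + 1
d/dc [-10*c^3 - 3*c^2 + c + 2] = -30*c^2 - 6*c + 1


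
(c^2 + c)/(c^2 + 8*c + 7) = c/(c + 7)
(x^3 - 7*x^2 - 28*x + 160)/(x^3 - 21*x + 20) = (x - 8)/(x - 1)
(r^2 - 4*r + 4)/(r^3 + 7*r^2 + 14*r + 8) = (r^2 - 4*r + 4)/(r^3 + 7*r^2 + 14*r + 8)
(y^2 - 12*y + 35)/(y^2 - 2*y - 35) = (y - 5)/(y + 5)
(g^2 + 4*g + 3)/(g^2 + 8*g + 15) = (g + 1)/(g + 5)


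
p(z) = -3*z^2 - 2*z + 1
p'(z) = -6*z - 2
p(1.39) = -7.58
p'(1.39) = -10.34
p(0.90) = -3.23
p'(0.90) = -7.40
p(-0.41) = 1.32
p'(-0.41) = 0.46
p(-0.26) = 1.32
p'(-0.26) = -0.44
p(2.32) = -19.79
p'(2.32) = -15.92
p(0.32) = 0.05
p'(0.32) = -3.92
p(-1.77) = -4.86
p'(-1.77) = 8.62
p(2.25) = -18.69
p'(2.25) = -15.50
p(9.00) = -260.00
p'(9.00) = -56.00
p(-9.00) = -224.00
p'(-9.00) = 52.00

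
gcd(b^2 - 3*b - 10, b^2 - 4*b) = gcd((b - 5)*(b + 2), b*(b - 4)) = 1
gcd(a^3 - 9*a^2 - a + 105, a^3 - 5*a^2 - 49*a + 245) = a^2 - 12*a + 35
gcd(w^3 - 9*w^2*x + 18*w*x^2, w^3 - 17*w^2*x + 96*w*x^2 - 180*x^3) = -w + 6*x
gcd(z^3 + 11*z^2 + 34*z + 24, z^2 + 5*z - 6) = z + 6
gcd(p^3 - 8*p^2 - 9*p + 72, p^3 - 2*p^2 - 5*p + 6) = p - 3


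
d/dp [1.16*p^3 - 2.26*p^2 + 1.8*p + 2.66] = 3.48*p^2 - 4.52*p + 1.8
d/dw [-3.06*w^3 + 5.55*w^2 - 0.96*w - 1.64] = -9.18*w^2 + 11.1*w - 0.96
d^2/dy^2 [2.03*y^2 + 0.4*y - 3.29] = 4.06000000000000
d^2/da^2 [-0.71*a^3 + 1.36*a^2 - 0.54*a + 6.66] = 2.72 - 4.26*a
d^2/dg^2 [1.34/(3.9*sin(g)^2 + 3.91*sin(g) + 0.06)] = (-81.5256*sin(g)^4 - 61.30098*sin(g)^3 + 103.056586*sin(g)^2 + 122.916324*sin(g) + 40.344988)/(3.9*sin(g)^2 + 3.91*sin(g) + 0.06)^3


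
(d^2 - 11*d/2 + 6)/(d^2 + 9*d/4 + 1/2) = 2*(2*d^2 - 11*d + 12)/(4*d^2 + 9*d + 2)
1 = 1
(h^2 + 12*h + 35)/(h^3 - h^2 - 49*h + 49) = (h + 5)/(h^2 - 8*h + 7)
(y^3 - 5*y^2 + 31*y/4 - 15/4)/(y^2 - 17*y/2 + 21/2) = (2*y^2 - 7*y + 5)/(2*(y - 7))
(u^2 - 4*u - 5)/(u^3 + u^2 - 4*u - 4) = (u - 5)/(u^2 - 4)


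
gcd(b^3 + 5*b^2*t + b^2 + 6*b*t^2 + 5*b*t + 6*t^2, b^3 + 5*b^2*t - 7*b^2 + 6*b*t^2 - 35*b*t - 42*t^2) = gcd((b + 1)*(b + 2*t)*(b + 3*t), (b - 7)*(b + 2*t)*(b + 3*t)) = b^2 + 5*b*t + 6*t^2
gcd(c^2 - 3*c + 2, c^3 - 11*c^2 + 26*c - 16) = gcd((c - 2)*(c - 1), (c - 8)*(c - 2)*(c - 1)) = c^2 - 3*c + 2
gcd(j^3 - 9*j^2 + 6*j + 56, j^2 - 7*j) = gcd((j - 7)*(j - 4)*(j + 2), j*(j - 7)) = j - 7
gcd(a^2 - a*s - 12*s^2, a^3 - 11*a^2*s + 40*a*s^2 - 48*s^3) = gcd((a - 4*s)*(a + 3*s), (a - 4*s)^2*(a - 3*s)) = -a + 4*s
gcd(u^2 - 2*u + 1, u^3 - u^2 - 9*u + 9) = u - 1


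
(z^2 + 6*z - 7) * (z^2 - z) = z^4 + 5*z^3 - 13*z^2 + 7*z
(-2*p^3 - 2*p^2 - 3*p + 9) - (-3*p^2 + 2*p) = -2*p^3 + p^2 - 5*p + 9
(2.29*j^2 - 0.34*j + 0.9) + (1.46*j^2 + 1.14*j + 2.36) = 3.75*j^2 + 0.8*j + 3.26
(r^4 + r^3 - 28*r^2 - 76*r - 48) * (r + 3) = r^5 + 4*r^4 - 25*r^3 - 160*r^2 - 276*r - 144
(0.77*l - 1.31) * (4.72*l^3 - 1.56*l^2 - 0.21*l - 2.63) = 3.6344*l^4 - 7.3844*l^3 + 1.8819*l^2 - 1.75*l + 3.4453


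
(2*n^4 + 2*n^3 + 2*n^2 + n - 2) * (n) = 2*n^5 + 2*n^4 + 2*n^3 + n^2 - 2*n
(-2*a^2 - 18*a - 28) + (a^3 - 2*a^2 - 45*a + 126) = a^3 - 4*a^2 - 63*a + 98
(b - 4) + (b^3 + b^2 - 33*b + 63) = b^3 + b^2 - 32*b + 59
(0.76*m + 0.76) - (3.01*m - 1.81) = 2.57 - 2.25*m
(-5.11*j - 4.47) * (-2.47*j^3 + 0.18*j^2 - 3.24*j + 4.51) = 12.6217*j^4 + 10.1211*j^3 + 15.7518*j^2 - 8.5633*j - 20.1597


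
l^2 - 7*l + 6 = (l - 6)*(l - 1)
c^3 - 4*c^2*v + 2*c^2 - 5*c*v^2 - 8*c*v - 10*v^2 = (c + 2)*(c - 5*v)*(c + v)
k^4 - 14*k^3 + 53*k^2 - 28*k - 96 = (k - 8)*(k - 4)*(k - 3)*(k + 1)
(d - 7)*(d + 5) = d^2 - 2*d - 35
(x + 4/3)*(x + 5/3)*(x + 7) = x^3 + 10*x^2 + 209*x/9 + 140/9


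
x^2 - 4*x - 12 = (x - 6)*(x + 2)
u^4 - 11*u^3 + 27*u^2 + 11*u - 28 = (u - 7)*(u - 4)*(u - 1)*(u + 1)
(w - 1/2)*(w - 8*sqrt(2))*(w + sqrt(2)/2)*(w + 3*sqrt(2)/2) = w^4 - 6*sqrt(2)*w^3 - w^3/2 - 61*w^2/2 + 3*sqrt(2)*w^2 - 12*sqrt(2)*w + 61*w/4 + 6*sqrt(2)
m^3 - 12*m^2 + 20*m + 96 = (m - 8)*(m - 6)*(m + 2)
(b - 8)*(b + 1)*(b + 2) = b^3 - 5*b^2 - 22*b - 16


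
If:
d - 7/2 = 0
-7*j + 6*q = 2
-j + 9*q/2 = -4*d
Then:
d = 7/2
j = -62/17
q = -200/51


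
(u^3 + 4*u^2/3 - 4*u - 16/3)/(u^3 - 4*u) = (u + 4/3)/u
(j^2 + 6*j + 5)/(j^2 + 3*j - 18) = (j^2 + 6*j + 5)/(j^2 + 3*j - 18)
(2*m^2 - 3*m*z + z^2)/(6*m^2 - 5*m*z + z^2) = (-m + z)/(-3*m + z)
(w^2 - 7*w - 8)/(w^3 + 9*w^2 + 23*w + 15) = (w - 8)/(w^2 + 8*w + 15)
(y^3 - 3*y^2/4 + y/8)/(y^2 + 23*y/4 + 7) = y*(8*y^2 - 6*y + 1)/(2*(4*y^2 + 23*y + 28))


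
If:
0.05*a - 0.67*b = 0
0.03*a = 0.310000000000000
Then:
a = 10.33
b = 0.77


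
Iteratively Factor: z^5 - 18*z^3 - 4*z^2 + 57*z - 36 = (z - 4)*(z^4 + 4*z^3 - 2*z^2 - 12*z + 9) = (z - 4)*(z + 3)*(z^3 + z^2 - 5*z + 3) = (z - 4)*(z - 1)*(z + 3)*(z^2 + 2*z - 3) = (z - 4)*(z - 1)*(z + 3)^2*(z - 1)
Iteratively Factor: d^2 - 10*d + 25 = (d - 5)*(d - 5)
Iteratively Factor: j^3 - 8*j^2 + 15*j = (j - 3)*(j^2 - 5*j) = j*(j - 3)*(j - 5)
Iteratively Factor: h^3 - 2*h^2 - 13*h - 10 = (h + 2)*(h^2 - 4*h - 5) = (h + 1)*(h + 2)*(h - 5)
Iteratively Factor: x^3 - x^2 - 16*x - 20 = (x - 5)*(x^2 + 4*x + 4) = (x - 5)*(x + 2)*(x + 2)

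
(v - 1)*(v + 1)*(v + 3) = v^3 + 3*v^2 - v - 3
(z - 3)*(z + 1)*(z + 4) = z^3 + 2*z^2 - 11*z - 12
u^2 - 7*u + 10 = (u - 5)*(u - 2)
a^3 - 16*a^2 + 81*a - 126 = (a - 7)*(a - 6)*(a - 3)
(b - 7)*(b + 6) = b^2 - b - 42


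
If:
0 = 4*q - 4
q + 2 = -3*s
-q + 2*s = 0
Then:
No Solution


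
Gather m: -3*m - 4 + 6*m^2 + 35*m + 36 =6*m^2 + 32*m + 32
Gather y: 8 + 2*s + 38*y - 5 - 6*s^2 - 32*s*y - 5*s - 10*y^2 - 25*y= -6*s^2 - 3*s - 10*y^2 + y*(13 - 32*s) + 3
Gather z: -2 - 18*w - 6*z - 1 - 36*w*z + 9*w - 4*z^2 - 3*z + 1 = -9*w - 4*z^2 + z*(-36*w - 9) - 2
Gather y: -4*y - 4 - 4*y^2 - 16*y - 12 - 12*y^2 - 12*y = -16*y^2 - 32*y - 16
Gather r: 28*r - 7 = 28*r - 7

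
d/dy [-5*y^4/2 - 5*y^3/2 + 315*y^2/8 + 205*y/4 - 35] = -10*y^3 - 15*y^2/2 + 315*y/4 + 205/4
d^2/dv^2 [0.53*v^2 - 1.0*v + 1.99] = 1.06000000000000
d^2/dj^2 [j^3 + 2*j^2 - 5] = 6*j + 4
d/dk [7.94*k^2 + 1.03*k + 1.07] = 15.88*k + 1.03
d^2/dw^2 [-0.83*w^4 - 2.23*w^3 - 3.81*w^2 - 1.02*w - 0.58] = -9.96*w^2 - 13.38*w - 7.62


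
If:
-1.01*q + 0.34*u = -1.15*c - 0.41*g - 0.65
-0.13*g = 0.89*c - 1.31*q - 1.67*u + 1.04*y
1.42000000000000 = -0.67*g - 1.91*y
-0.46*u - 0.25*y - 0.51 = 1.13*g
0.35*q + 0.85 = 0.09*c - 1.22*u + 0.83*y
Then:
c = 8.27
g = 1.27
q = 9.37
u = -3.58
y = -1.19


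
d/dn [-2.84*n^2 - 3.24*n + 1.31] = -5.68*n - 3.24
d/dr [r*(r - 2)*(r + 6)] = 3*r^2 + 8*r - 12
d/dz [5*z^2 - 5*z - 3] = 10*z - 5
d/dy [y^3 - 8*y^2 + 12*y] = 3*y^2 - 16*y + 12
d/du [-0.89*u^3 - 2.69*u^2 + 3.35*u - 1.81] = -2.67*u^2 - 5.38*u + 3.35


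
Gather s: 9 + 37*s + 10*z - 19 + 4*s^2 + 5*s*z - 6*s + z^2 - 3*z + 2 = 4*s^2 + s*(5*z + 31) + z^2 + 7*z - 8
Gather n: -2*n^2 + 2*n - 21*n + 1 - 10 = -2*n^2 - 19*n - 9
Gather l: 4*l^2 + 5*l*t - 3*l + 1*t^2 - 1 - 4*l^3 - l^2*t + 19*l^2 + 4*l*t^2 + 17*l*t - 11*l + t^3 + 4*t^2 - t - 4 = -4*l^3 + l^2*(23 - t) + l*(4*t^2 + 22*t - 14) + t^3 + 5*t^2 - t - 5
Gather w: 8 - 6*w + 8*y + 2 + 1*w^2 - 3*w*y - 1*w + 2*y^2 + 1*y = w^2 + w*(-3*y - 7) + 2*y^2 + 9*y + 10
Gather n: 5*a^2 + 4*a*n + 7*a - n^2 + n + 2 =5*a^2 + 7*a - n^2 + n*(4*a + 1) + 2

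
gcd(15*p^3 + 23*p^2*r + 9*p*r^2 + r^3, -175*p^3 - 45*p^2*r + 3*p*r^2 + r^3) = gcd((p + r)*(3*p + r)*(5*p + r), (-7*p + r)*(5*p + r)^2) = 5*p + r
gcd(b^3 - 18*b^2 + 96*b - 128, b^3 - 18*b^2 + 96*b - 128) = b^3 - 18*b^2 + 96*b - 128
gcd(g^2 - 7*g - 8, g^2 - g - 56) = g - 8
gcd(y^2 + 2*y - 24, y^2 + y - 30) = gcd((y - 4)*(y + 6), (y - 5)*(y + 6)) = y + 6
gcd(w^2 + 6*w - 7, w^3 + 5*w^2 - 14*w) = w + 7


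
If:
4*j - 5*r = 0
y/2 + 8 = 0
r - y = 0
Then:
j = -20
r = -16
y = -16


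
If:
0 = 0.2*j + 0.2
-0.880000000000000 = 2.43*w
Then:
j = -1.00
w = -0.36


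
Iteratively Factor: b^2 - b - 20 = (b - 5)*(b + 4)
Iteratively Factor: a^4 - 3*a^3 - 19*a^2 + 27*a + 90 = (a + 3)*(a^3 - 6*a^2 - a + 30) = (a + 2)*(a + 3)*(a^2 - 8*a + 15) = (a - 3)*(a + 2)*(a + 3)*(a - 5)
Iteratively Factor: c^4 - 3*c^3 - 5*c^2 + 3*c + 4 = (c + 1)*(c^3 - 4*c^2 - c + 4) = (c + 1)^2*(c^2 - 5*c + 4) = (c - 1)*(c + 1)^2*(c - 4)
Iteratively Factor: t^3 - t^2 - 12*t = (t)*(t^2 - t - 12) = t*(t + 3)*(t - 4)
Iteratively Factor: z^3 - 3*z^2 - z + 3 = (z - 1)*(z^2 - 2*z - 3) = (z - 1)*(z + 1)*(z - 3)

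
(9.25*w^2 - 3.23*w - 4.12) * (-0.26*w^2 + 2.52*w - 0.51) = -2.405*w^4 + 24.1498*w^3 - 11.7859*w^2 - 8.7351*w + 2.1012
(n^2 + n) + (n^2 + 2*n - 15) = 2*n^2 + 3*n - 15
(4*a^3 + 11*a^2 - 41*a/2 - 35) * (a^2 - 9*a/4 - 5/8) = 4*a^5 + 2*a^4 - 191*a^3/4 + 17*a^2/4 + 1465*a/16 + 175/8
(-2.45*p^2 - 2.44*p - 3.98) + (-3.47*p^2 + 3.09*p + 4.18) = -5.92*p^2 + 0.65*p + 0.2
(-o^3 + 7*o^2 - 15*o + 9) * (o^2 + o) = -o^5 + 6*o^4 - 8*o^3 - 6*o^2 + 9*o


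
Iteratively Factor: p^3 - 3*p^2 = (p)*(p^2 - 3*p) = p^2*(p - 3)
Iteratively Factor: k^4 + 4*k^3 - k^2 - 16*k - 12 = (k + 2)*(k^3 + 2*k^2 - 5*k - 6) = (k + 1)*(k + 2)*(k^2 + k - 6) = (k + 1)*(k + 2)*(k + 3)*(k - 2)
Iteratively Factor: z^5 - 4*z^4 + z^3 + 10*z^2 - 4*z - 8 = (z - 2)*(z^4 - 2*z^3 - 3*z^2 + 4*z + 4) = (z - 2)^2*(z^3 - 3*z - 2) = (z - 2)^3*(z^2 + 2*z + 1) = (z - 2)^3*(z + 1)*(z + 1)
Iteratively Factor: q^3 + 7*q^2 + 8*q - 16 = (q + 4)*(q^2 + 3*q - 4) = (q + 4)^2*(q - 1)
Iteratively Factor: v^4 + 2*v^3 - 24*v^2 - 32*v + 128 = (v - 4)*(v^3 + 6*v^2 - 32) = (v - 4)*(v + 4)*(v^2 + 2*v - 8) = (v - 4)*(v - 2)*(v + 4)*(v + 4)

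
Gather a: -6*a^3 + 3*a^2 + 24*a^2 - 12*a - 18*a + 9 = -6*a^3 + 27*a^2 - 30*a + 9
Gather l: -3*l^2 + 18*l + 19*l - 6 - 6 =-3*l^2 + 37*l - 12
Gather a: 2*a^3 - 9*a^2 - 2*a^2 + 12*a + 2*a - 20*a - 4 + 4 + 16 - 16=2*a^3 - 11*a^2 - 6*a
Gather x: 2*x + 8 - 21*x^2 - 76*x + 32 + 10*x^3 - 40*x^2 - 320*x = 10*x^3 - 61*x^2 - 394*x + 40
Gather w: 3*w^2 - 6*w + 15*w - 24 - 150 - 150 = 3*w^2 + 9*w - 324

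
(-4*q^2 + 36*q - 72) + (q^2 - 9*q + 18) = -3*q^2 + 27*q - 54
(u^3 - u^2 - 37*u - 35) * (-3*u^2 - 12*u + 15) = -3*u^5 - 9*u^4 + 138*u^3 + 534*u^2 - 135*u - 525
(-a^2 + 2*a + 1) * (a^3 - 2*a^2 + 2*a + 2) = -a^5 + 4*a^4 - 5*a^3 + 6*a + 2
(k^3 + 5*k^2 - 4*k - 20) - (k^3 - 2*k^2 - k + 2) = 7*k^2 - 3*k - 22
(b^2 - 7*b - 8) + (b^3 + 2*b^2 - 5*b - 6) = b^3 + 3*b^2 - 12*b - 14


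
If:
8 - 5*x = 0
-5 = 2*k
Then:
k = -5/2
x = 8/5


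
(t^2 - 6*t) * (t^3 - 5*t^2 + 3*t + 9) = t^5 - 11*t^4 + 33*t^3 - 9*t^2 - 54*t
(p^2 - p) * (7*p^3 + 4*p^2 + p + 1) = 7*p^5 - 3*p^4 - 3*p^3 - p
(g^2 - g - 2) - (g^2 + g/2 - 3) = 1 - 3*g/2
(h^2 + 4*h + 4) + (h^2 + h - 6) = 2*h^2 + 5*h - 2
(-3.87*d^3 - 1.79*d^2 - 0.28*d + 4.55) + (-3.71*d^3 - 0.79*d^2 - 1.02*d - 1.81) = -7.58*d^3 - 2.58*d^2 - 1.3*d + 2.74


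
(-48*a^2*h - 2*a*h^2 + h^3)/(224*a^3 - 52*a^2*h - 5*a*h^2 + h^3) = h*(-6*a - h)/(28*a^2 - 3*a*h - h^2)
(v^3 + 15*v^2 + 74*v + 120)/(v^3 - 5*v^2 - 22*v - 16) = (v^3 + 15*v^2 + 74*v + 120)/(v^3 - 5*v^2 - 22*v - 16)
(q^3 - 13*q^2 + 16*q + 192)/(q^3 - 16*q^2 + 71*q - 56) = (q^2 - 5*q - 24)/(q^2 - 8*q + 7)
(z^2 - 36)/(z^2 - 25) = (z^2 - 36)/(z^2 - 25)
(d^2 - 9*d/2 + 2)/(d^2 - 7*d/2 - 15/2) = (-2*d^2 + 9*d - 4)/(-2*d^2 + 7*d + 15)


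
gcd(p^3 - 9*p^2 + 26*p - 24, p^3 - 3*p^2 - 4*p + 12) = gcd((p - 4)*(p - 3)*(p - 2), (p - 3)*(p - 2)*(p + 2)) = p^2 - 5*p + 6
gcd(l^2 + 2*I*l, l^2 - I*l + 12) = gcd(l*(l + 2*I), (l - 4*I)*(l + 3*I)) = 1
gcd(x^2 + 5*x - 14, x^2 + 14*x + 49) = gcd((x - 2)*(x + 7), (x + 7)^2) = x + 7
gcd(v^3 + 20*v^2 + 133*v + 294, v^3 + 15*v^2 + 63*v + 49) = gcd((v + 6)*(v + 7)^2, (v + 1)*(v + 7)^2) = v^2 + 14*v + 49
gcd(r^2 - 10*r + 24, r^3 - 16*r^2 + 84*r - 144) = r^2 - 10*r + 24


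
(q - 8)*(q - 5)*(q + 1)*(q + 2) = q^4 - 10*q^3 + 3*q^2 + 94*q + 80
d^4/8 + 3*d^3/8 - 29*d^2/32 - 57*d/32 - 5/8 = (d/4 + 1)*(d/2 + 1/2)*(d - 5/2)*(d + 1/2)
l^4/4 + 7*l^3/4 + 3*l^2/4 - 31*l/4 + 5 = (l/4 + 1)*(l - 1)^2*(l + 5)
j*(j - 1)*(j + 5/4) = j^3 + j^2/4 - 5*j/4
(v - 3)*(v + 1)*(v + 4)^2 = v^4 + 6*v^3 - 3*v^2 - 56*v - 48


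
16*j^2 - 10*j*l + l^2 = (-8*j + l)*(-2*j + l)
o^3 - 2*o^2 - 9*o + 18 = (o - 3)*(o - 2)*(o + 3)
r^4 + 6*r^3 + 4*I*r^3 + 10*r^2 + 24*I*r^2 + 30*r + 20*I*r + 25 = (r + 5)*(r + 5*I)*(-I*r - I)*(I*r + 1)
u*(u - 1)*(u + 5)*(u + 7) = u^4 + 11*u^3 + 23*u^2 - 35*u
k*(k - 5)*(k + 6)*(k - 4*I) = k^4 + k^3 - 4*I*k^3 - 30*k^2 - 4*I*k^2 + 120*I*k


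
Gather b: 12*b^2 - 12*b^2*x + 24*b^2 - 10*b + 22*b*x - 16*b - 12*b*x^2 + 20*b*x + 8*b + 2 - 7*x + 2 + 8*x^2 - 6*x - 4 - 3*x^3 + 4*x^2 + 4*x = b^2*(36 - 12*x) + b*(-12*x^2 + 42*x - 18) - 3*x^3 + 12*x^2 - 9*x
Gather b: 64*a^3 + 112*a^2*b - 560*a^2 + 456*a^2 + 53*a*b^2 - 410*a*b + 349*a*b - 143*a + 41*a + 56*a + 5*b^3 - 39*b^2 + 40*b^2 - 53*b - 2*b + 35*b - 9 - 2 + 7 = 64*a^3 - 104*a^2 - 46*a + 5*b^3 + b^2*(53*a + 1) + b*(112*a^2 - 61*a - 20) - 4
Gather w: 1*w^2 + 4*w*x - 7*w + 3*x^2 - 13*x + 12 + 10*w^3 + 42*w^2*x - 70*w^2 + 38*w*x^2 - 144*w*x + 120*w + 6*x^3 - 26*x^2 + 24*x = 10*w^3 + w^2*(42*x - 69) + w*(38*x^2 - 140*x + 113) + 6*x^3 - 23*x^2 + 11*x + 12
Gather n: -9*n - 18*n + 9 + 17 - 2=24 - 27*n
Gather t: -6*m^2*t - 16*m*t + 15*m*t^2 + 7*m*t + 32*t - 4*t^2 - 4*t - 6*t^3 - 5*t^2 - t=-6*t^3 + t^2*(15*m - 9) + t*(-6*m^2 - 9*m + 27)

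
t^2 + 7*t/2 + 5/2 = (t + 1)*(t + 5/2)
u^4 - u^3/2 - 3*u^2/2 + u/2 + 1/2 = (u - 1)^2*(u + 1/2)*(u + 1)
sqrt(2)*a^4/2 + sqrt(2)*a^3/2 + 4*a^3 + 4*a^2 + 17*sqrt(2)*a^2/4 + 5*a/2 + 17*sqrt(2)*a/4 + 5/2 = (a + 1)*(a + sqrt(2)/2)*(a + 5*sqrt(2)/2)*(sqrt(2)*a/2 + 1)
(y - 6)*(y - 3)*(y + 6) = y^3 - 3*y^2 - 36*y + 108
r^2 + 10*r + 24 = (r + 4)*(r + 6)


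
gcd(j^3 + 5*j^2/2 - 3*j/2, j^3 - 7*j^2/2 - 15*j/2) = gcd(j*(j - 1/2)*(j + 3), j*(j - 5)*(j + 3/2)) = j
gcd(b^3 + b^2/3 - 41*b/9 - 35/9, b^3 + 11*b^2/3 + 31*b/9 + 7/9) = b + 1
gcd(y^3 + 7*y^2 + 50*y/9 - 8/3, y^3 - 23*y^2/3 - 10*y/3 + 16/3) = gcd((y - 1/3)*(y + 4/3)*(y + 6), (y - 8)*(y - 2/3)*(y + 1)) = 1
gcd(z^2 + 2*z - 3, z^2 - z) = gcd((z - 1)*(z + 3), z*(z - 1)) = z - 1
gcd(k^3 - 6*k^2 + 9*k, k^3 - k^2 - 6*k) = k^2 - 3*k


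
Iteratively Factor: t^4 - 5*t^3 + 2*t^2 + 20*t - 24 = (t + 2)*(t^3 - 7*t^2 + 16*t - 12) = (t - 2)*(t + 2)*(t^2 - 5*t + 6) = (t - 3)*(t - 2)*(t + 2)*(t - 2)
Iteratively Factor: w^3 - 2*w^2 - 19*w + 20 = (w + 4)*(w^2 - 6*w + 5) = (w - 5)*(w + 4)*(w - 1)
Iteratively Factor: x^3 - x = (x)*(x^2 - 1) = x*(x + 1)*(x - 1)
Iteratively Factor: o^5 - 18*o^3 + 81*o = (o + 3)*(o^4 - 3*o^3 - 9*o^2 + 27*o) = o*(o + 3)*(o^3 - 3*o^2 - 9*o + 27) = o*(o - 3)*(o + 3)*(o^2 - 9) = o*(o - 3)*(o + 3)^2*(o - 3)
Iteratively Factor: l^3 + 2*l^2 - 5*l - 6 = (l + 1)*(l^2 + l - 6) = (l + 1)*(l + 3)*(l - 2)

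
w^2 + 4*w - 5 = (w - 1)*(w + 5)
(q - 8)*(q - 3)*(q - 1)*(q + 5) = q^4 - 7*q^3 - 25*q^2 + 151*q - 120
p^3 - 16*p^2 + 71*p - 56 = (p - 8)*(p - 7)*(p - 1)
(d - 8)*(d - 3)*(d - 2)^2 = d^4 - 15*d^3 + 72*d^2 - 140*d + 96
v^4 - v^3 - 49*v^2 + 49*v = v*(v - 7)*(v - 1)*(v + 7)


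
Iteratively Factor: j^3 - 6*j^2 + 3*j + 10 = (j - 5)*(j^2 - j - 2) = (j - 5)*(j - 2)*(j + 1)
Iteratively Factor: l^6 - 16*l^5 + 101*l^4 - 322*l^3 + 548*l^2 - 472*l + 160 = (l - 2)*(l^5 - 14*l^4 + 73*l^3 - 176*l^2 + 196*l - 80) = (l - 2)^2*(l^4 - 12*l^3 + 49*l^2 - 78*l + 40) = (l - 5)*(l - 2)^2*(l^3 - 7*l^2 + 14*l - 8) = (l - 5)*(l - 2)^3*(l^2 - 5*l + 4) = (l - 5)*(l - 2)^3*(l - 1)*(l - 4)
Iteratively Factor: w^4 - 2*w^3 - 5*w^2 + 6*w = (w + 2)*(w^3 - 4*w^2 + 3*w) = (w - 1)*(w + 2)*(w^2 - 3*w) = w*(w - 1)*(w + 2)*(w - 3)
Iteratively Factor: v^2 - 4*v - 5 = (v + 1)*(v - 5)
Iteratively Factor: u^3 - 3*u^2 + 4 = (u - 2)*(u^2 - u - 2) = (u - 2)^2*(u + 1)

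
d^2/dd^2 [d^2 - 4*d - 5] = 2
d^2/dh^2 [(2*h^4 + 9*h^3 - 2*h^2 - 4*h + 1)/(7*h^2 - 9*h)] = 2*(98*h^6 - 378*h^5 + 486*h^4 + 407*h^3 + 147*h^2 - 189*h + 81)/(h^3*(343*h^3 - 1323*h^2 + 1701*h - 729))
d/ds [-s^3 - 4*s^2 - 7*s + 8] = -3*s^2 - 8*s - 7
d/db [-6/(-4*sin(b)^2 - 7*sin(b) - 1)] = -6*(8*sin(b) + 7)*cos(b)/(4*sin(b)^2 + 7*sin(b) + 1)^2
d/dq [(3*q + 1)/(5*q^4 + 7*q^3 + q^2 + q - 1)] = (15*q^4 + 21*q^3 + 3*q^2 + 3*q - (3*q + 1)*(20*q^3 + 21*q^2 + 2*q + 1) - 3)/(5*q^4 + 7*q^3 + q^2 + q - 1)^2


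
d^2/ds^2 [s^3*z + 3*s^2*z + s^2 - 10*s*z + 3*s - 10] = 6*s*z + 6*z + 2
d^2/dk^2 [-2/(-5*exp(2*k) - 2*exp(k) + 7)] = 4*(4*(5*exp(k) + 1)^2*exp(k) - (10*exp(k) + 1)*(5*exp(2*k) + 2*exp(k) - 7))*exp(k)/(5*exp(2*k) + 2*exp(k) - 7)^3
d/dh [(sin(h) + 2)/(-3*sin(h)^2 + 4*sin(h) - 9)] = (3*sin(h)^2 + 12*sin(h) - 17)*cos(h)/(3*sin(h)^2 - 4*sin(h) + 9)^2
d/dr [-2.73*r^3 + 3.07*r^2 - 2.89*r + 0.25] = -8.19*r^2 + 6.14*r - 2.89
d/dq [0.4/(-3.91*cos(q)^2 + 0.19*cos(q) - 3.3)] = (0.076 - 3.128*cos(q))*sin(q)/(3.91*cos(q)^2 - 0.19*cos(q) + 3.3)^2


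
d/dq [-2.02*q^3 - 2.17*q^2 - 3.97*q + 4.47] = -6.06*q^2 - 4.34*q - 3.97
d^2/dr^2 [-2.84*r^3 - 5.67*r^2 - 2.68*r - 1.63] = -17.04*r - 11.34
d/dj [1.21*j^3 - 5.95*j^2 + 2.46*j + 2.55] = 3.63*j^2 - 11.9*j + 2.46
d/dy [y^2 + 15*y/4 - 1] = 2*y + 15/4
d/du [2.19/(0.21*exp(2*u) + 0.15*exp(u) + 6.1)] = (-0.9198*exp(u) - 0.3285)*exp(u)/(0.21*exp(2*u) + 0.15*exp(u) + 6.1)^2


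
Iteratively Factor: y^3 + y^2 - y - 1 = (y + 1)*(y^2 - 1) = (y - 1)*(y + 1)*(y + 1)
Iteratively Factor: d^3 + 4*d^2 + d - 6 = (d + 3)*(d^2 + d - 2) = (d + 2)*(d + 3)*(d - 1)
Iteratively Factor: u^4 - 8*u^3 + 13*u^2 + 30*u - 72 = (u - 4)*(u^3 - 4*u^2 - 3*u + 18) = (u - 4)*(u + 2)*(u^2 - 6*u + 9) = (u - 4)*(u - 3)*(u + 2)*(u - 3)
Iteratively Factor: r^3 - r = (r)*(r^2 - 1) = r*(r + 1)*(r - 1)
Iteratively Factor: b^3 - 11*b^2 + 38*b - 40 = (b - 2)*(b^2 - 9*b + 20) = (b - 5)*(b - 2)*(b - 4)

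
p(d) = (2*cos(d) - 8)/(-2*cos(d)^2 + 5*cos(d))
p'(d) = (-4*sin(d)*cos(d) + 5*sin(d))*(2*cos(d) - 8)/(-2*cos(d)^2 + 5*cos(d))^2 - 2*sin(d)/(-2*cos(d)^2 + 5*cos(d))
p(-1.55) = -77.18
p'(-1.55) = 3699.17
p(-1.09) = -3.75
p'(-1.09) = 6.50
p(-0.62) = -2.32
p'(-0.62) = 1.28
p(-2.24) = 2.39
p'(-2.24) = 3.21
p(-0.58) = -2.27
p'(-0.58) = 1.13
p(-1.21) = -4.81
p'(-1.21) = 11.89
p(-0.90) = -2.89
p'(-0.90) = 3.11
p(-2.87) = 1.49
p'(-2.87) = 0.45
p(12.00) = -2.26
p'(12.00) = 1.09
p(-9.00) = 1.58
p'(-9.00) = 0.77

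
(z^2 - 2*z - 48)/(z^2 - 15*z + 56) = (z + 6)/(z - 7)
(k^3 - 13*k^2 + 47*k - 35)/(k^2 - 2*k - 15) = (k^2 - 8*k + 7)/(k + 3)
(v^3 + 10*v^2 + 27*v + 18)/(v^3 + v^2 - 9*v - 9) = (v + 6)/(v - 3)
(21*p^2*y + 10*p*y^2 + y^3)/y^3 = 21*p^2/y^2 + 10*p/y + 1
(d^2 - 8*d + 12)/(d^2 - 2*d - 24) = (d - 2)/(d + 4)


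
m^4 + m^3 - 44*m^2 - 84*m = m*(m - 7)*(m + 2)*(m + 6)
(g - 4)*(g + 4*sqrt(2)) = g^2 - 4*g + 4*sqrt(2)*g - 16*sqrt(2)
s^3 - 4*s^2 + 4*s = s*(s - 2)^2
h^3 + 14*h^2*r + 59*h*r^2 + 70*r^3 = (h + 2*r)*(h + 5*r)*(h + 7*r)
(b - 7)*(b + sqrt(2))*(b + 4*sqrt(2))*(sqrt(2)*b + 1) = sqrt(2)*b^4 - 7*sqrt(2)*b^3 + 11*b^3 - 77*b^2 + 13*sqrt(2)*b^2 - 91*sqrt(2)*b + 8*b - 56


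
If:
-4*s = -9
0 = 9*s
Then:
No Solution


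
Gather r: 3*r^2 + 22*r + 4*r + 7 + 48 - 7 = 3*r^2 + 26*r + 48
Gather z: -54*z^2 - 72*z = -54*z^2 - 72*z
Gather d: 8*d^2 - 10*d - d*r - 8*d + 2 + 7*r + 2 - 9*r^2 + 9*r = 8*d^2 + d*(-r - 18) - 9*r^2 + 16*r + 4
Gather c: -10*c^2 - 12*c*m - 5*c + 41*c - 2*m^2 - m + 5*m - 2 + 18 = -10*c^2 + c*(36 - 12*m) - 2*m^2 + 4*m + 16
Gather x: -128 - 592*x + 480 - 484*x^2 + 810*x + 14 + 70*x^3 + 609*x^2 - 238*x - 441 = 70*x^3 + 125*x^2 - 20*x - 75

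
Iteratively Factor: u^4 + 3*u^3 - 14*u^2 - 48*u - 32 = (u + 2)*(u^3 + u^2 - 16*u - 16) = (u + 1)*(u + 2)*(u^2 - 16) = (u - 4)*(u + 1)*(u + 2)*(u + 4)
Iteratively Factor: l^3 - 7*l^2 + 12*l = (l - 3)*(l^2 - 4*l) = l*(l - 3)*(l - 4)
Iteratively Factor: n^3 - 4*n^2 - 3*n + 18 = (n - 3)*(n^2 - n - 6) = (n - 3)^2*(n + 2)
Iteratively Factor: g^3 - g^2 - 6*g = (g)*(g^2 - g - 6) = g*(g - 3)*(g + 2)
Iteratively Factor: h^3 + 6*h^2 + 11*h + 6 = (h + 2)*(h^2 + 4*h + 3) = (h + 2)*(h + 3)*(h + 1)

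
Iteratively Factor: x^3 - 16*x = (x - 4)*(x^2 + 4*x) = x*(x - 4)*(x + 4)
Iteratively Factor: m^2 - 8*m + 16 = (m - 4)*(m - 4)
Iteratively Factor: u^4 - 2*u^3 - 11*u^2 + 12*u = (u - 4)*(u^3 + 2*u^2 - 3*u) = (u - 4)*(u + 3)*(u^2 - u) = u*(u - 4)*(u + 3)*(u - 1)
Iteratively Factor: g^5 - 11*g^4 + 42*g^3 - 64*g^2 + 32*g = (g - 1)*(g^4 - 10*g^3 + 32*g^2 - 32*g) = (g - 2)*(g - 1)*(g^3 - 8*g^2 + 16*g) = (g - 4)*(g - 2)*(g - 1)*(g^2 - 4*g) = (g - 4)^2*(g - 2)*(g - 1)*(g)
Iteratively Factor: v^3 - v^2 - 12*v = (v + 3)*(v^2 - 4*v) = v*(v + 3)*(v - 4)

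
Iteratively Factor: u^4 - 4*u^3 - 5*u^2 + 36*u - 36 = (u - 3)*(u^3 - u^2 - 8*u + 12) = (u - 3)*(u - 2)*(u^2 + u - 6) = (u - 3)*(u - 2)*(u + 3)*(u - 2)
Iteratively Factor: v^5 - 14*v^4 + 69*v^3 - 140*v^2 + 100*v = (v - 2)*(v^4 - 12*v^3 + 45*v^2 - 50*v) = (v - 5)*(v - 2)*(v^3 - 7*v^2 + 10*v) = v*(v - 5)*(v - 2)*(v^2 - 7*v + 10) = v*(v - 5)*(v - 2)^2*(v - 5)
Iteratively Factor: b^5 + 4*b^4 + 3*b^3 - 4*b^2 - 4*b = (b + 2)*(b^4 + 2*b^3 - b^2 - 2*b) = (b + 1)*(b + 2)*(b^3 + b^2 - 2*b) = (b + 1)*(b + 2)^2*(b^2 - b) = b*(b + 1)*(b + 2)^2*(b - 1)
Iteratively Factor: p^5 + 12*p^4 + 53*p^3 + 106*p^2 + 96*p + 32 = (p + 2)*(p^4 + 10*p^3 + 33*p^2 + 40*p + 16) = (p + 2)*(p + 4)*(p^3 + 6*p^2 + 9*p + 4) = (p + 1)*(p + 2)*(p + 4)*(p^2 + 5*p + 4) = (p + 1)*(p + 2)*(p + 4)^2*(p + 1)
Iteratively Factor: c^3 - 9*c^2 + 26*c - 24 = (c - 3)*(c^2 - 6*c + 8) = (c - 4)*(c - 3)*(c - 2)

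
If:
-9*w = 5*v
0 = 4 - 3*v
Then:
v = 4/3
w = -20/27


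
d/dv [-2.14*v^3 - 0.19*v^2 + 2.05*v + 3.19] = -6.42*v^2 - 0.38*v + 2.05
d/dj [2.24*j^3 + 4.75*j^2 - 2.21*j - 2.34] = 6.72*j^2 + 9.5*j - 2.21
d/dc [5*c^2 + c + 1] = 10*c + 1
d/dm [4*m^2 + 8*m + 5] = 8*m + 8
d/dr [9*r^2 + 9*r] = 18*r + 9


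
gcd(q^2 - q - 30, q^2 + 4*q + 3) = 1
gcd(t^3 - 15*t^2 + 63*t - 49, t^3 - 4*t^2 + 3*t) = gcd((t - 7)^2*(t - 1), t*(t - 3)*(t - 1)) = t - 1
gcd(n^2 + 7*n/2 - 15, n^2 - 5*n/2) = n - 5/2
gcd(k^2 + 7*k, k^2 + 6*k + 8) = 1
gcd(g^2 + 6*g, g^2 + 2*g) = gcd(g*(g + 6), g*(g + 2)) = g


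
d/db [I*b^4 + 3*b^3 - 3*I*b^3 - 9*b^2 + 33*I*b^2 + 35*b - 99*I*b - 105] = 4*I*b^3 + b^2*(9 - 9*I) + b*(-18 + 66*I) + 35 - 99*I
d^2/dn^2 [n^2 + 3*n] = 2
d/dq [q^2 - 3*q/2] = 2*q - 3/2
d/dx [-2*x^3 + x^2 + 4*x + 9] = -6*x^2 + 2*x + 4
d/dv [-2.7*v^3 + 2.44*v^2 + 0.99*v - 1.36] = -8.1*v^2 + 4.88*v + 0.99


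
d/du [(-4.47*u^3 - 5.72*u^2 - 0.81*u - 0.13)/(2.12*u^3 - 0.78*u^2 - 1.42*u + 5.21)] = (15.613*u^4 + 16.1292*u^3 - 61.5487*u^2 - 59.8052*u - 4.4047)/(4.4944*u^6 - 3.3072*u^5 - 5.4124*u^4 + 24.3056*u^3 - 6.1112*u^2 - 14.7964*u + 27.1441)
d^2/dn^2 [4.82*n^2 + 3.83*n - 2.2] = 9.64000000000000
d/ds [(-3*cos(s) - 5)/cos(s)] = -5*sin(s)/cos(s)^2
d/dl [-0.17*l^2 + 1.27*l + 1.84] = 1.27 - 0.34*l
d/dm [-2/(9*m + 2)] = 18/(9*m + 2)^2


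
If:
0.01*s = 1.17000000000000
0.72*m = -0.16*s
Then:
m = -26.00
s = 117.00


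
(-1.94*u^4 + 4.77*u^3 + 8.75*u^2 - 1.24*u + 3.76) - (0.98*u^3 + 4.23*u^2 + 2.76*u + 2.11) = -1.94*u^4 + 3.79*u^3 + 4.52*u^2 - 4.0*u + 1.65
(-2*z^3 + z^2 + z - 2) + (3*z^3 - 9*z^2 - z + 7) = z^3 - 8*z^2 + 5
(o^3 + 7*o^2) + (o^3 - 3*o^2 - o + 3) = 2*o^3 + 4*o^2 - o + 3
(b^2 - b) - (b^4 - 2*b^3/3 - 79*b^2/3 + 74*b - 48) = -b^4 + 2*b^3/3 + 82*b^2/3 - 75*b + 48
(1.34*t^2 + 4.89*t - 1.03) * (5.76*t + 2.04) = 7.7184*t^3 + 30.9*t^2 + 4.0428*t - 2.1012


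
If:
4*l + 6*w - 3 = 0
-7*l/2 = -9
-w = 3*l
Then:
No Solution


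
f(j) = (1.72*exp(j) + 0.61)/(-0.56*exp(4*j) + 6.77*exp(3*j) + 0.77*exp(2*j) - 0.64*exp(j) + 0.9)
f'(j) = (1.72*exp(j) + 0.61)*(2.24*exp(4*j) - 20.31*exp(3*j) - 1.54*exp(2*j) + 0.64*exp(j))/(-0.56*exp(4*j) + 6.77*exp(3*j) + 0.77*exp(2*j) - 0.64*exp(j) + 0.9)^2 + 1.72*exp(j)/(-0.56*exp(4*j) + 6.77*exp(3*j) + 0.77*exp(2*j) - 0.64*exp(j) + 0.9)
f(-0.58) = 0.82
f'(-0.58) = -0.98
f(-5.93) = 0.68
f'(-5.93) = 0.01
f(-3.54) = 0.75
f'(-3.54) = 0.07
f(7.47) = -0.00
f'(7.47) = 0.00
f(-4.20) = 0.71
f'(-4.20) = 0.04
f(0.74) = 0.08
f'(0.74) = -0.15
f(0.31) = 0.18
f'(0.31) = -0.34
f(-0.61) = 0.85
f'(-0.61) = -0.97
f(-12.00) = 0.68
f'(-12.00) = 0.00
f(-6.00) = 0.68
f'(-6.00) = 0.01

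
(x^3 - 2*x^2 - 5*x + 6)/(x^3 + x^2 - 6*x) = (x^3 - 2*x^2 - 5*x + 6)/(x*(x^2 + x - 6))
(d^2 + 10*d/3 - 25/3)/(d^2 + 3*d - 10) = (d - 5/3)/(d - 2)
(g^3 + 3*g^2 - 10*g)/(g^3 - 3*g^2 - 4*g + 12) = g*(g + 5)/(g^2 - g - 6)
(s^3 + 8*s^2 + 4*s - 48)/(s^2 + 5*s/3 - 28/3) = 3*(s^2 + 4*s - 12)/(3*s - 7)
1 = 1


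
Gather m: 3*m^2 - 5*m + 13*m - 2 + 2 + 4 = 3*m^2 + 8*m + 4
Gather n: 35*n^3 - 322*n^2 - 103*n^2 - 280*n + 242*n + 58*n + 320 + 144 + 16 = 35*n^3 - 425*n^2 + 20*n + 480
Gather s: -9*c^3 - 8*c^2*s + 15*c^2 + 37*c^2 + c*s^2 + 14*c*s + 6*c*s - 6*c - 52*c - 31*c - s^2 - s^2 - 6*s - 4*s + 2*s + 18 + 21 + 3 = -9*c^3 + 52*c^2 - 89*c + s^2*(c - 2) + s*(-8*c^2 + 20*c - 8) + 42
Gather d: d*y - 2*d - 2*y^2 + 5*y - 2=d*(y - 2) - 2*y^2 + 5*y - 2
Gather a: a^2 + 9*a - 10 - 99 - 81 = a^2 + 9*a - 190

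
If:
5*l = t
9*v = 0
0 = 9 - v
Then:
No Solution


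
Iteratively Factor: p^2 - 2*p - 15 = (p - 5)*(p + 3)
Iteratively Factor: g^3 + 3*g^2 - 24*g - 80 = (g + 4)*(g^2 - g - 20) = (g + 4)^2*(g - 5)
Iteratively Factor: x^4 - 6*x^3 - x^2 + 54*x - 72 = (x - 2)*(x^3 - 4*x^2 - 9*x + 36) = (x - 3)*(x - 2)*(x^2 - x - 12) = (x - 4)*(x - 3)*(x - 2)*(x + 3)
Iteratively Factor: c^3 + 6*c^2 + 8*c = (c)*(c^2 + 6*c + 8) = c*(c + 2)*(c + 4)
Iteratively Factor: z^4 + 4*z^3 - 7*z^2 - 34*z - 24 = (z - 3)*(z^3 + 7*z^2 + 14*z + 8) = (z - 3)*(z + 4)*(z^2 + 3*z + 2) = (z - 3)*(z + 1)*(z + 4)*(z + 2)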